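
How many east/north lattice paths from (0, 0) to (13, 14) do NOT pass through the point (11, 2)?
Number of paths = 20051202

Total paths from (0, 0) to (13, 14): C(27, 13) = 20058300. Paths through (11, 2): (paths (0, 0) → (11, 2)) × (paths (11, 2) → (13, 14)) = C(13, 11) · C(14, 2) = 78 · 91 = 7098. Avoidance count = 20058300 − 7098 = 20051202.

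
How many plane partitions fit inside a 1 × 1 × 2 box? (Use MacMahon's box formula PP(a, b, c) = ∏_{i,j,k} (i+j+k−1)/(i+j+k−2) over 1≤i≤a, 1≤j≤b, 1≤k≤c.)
PP(1, 1, 2) = 3

Evaluate the triple product over i = 1..1, j = 1..1, k = 1..2. The factors are (2/1) · (3/2). The numerators and denominators telescope so the product is an integer; carrying out the multiplication exactly gives PP(1, 1, 2) = 3.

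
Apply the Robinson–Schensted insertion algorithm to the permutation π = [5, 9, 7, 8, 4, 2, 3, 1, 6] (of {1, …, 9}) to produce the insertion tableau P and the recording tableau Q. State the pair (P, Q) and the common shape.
P = [1, 3, 6] / [2, 7, 8] / [4] / [5] / [9];  Q = [1, 2, 4] / [3, 7, 9] / [5] / [6] / [8];  common shape = (3, 3, 1, 1, 1)

Row-insert the values π_1, π_2, … into P one at a time, bumping the leftmost entry strictly greater than the inserted value down to the next row. The recording tableau Q records, in position (i, j), the step at which that cell was added to P.
  Insert 5 (step 1): P = [5];  Q = [1]
  Insert 9 (step 2): P = [5, 9];  Q = [1, 2]
  Insert 7 (step 3): P = [5, 7] / [9];  Q = [1, 2] / [3]
  Insert 8 (step 4): P = [5, 7, 8] / [9];  Q = [1, 2, 4] / [3]
  Insert 4 (step 5): P = [4, 7, 8] / [5] / [9];  Q = [1, 2, 4] / [3] / [5]
  Insert 2 (step 6): P = [2, 7, 8] / [4] / [5] / [9];  Q = [1, 2, 4] / [3] / [5] / [6]
  Insert 3 (step 7): P = [2, 3, 8] / [4, 7] / [5] / [9];  Q = [1, 2, 4] / [3, 7] / [5] / [6]
  Insert 1 (step 8): P = [1, 3, 8] / [2, 7] / [4] / [5] / [9];  Q = [1, 2, 4] / [3, 7] / [5] / [6] / [8]
  Insert 6 (step 9): P = [1, 3, 6] / [2, 7, 8] / [4] / [5] / [9];  Q = [1, 2, 4] / [3, 7, 9] / [5] / [6] / [8]
Final shape: (3, 3, 1, 1, 1).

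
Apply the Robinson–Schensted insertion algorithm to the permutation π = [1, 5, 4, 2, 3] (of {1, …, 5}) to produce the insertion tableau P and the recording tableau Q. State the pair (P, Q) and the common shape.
P = [1, 2, 3] / [4] / [5];  Q = [1, 2, 5] / [3] / [4];  common shape = (3, 1, 1)

Row-insert the values π_1, π_2, … into P one at a time, bumping the leftmost entry strictly greater than the inserted value down to the next row. The recording tableau Q records, in position (i, j), the step at which that cell was added to P.
  Insert 1 (step 1): P = [1];  Q = [1]
  Insert 5 (step 2): P = [1, 5];  Q = [1, 2]
  Insert 4 (step 3): P = [1, 4] / [5];  Q = [1, 2] / [3]
  Insert 2 (step 4): P = [1, 2] / [4] / [5];  Q = [1, 2] / [3] / [4]
  Insert 3 (step 5): P = [1, 2, 3] / [4] / [5];  Q = [1, 2, 5] / [3] / [4]
Final shape: (3, 1, 1).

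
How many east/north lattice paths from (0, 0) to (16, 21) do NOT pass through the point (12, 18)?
Number of paths = 9848511795

Total paths from (0, 0) to (16, 21): C(37, 16) = 12875774670. Paths through (12, 18): (paths (0, 0) → (12, 18)) × (paths (12, 18) → (16, 21)) = C(30, 12) · C(7, 4) = 86493225 · 35 = 3027262875. Avoidance count = 12875774670 − 3027262875 = 9848511795.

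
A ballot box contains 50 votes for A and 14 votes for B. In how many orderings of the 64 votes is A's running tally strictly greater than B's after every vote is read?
Strict-lead orderings = 26918831226834

Total orderings of the 64 votes with 50 for A: C(64, 50) = 47855699958816. By the Bertrand ballot formula (Cycle Lemma / reflection principle), the number of orderings in which A is strictly ahead of B throughout is (p − q)/(p + q) · C(p + q, p) = (50 − 14)/(50 + 14) · 47855699958816 = 26918831226834.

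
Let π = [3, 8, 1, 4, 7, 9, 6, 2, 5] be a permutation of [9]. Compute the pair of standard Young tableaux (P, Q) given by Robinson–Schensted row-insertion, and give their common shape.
P = [1, 2, 5, 9] / [3, 4, 6] / [7] / [8];  Q = [1, 2, 5, 6] / [3, 4, 9] / [7] / [8];  common shape = (4, 3, 1, 1)

Row-insert the values π_1, π_2, … into P one at a time, bumping the leftmost entry strictly greater than the inserted value down to the next row. The recording tableau Q records, in position (i, j), the step at which that cell was added to P.
  Insert 3 (step 1): P = [3];  Q = [1]
  Insert 8 (step 2): P = [3, 8];  Q = [1, 2]
  Insert 1 (step 3): P = [1, 8] / [3];  Q = [1, 2] / [3]
  Insert 4 (step 4): P = [1, 4] / [3, 8];  Q = [1, 2] / [3, 4]
  Insert 7 (step 5): P = [1, 4, 7] / [3, 8];  Q = [1, 2, 5] / [3, 4]
  Insert 9 (step 6): P = [1, 4, 7, 9] / [3, 8];  Q = [1, 2, 5, 6] / [3, 4]
  Insert 6 (step 7): P = [1, 4, 6, 9] / [3, 7] / [8];  Q = [1, 2, 5, 6] / [3, 4] / [7]
  Insert 2 (step 8): P = [1, 2, 6, 9] / [3, 4] / [7] / [8];  Q = [1, 2, 5, 6] / [3, 4] / [7] / [8]
  Insert 5 (step 9): P = [1, 2, 5, 9] / [3, 4, 6] / [7] / [8];  Q = [1, 2, 5, 6] / [3, 4, 9] / [7] / [8]
Final shape: (4, 3, 1, 1).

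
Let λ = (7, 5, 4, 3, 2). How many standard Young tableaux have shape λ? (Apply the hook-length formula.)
# SYT of shape (7, 5, 4, 3, 2) = 666633240

Hook-length formula: f^λ = n! / Π hook(c), product over all cells c of the Young diagram. For λ = (7, 5, 4, 3, 2), n = 21 boxes. Hook lengths by row (left-to-right, top-to-bottom): [11, 10, 8, 6, 4, 2, 1]; [8, 7, 5, 3, 1]; [6, 5, 3, 1]; [4, 3, 1]; [2, 1]. Product of hooks = 76640256000. So f^λ = 21! / 76640256000 = 51090942171709440000 / 76640256000 = 666633240.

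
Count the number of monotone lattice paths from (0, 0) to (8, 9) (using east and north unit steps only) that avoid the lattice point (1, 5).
Number of paths = 22330

Total paths from (0, 0) to (8, 9): C(17, 8) = 24310. Paths through (1, 5): (paths (0, 0) → (1, 5)) × (paths (1, 5) → (8, 9)) = C(6, 1) · C(11, 7) = 6 · 330 = 1980. Avoidance count = 24310 − 1980 = 22330.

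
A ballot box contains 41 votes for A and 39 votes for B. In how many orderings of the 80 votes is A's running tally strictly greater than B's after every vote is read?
Strict-lead orderings = 2622127042276492108820

Total orderings of the 80 votes with 41 for A: C(80, 41) = 104885081691059684352800. By the Bertrand ballot formula (Cycle Lemma / reflection principle), the number of orderings in which A is strictly ahead of B throughout is (p − q)/(p + q) · C(p + q, p) = (41 − 39)/(41 + 39) · 104885081691059684352800 = 2622127042276492108820.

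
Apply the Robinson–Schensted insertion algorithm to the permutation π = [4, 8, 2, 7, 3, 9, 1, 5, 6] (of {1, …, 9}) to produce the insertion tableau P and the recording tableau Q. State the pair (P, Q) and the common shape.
P = [1, 3, 5, 6] / [2, 7, 9] / [4] / [8];  Q = [1, 2, 6, 9] / [3, 4, 8] / [5] / [7];  common shape = (4, 3, 1, 1)

Row-insert the values π_1, π_2, … into P one at a time, bumping the leftmost entry strictly greater than the inserted value down to the next row. The recording tableau Q records, in position (i, j), the step at which that cell was added to P.
  Insert 4 (step 1): P = [4];  Q = [1]
  Insert 8 (step 2): P = [4, 8];  Q = [1, 2]
  Insert 2 (step 3): P = [2, 8] / [4];  Q = [1, 2] / [3]
  Insert 7 (step 4): P = [2, 7] / [4, 8];  Q = [1, 2] / [3, 4]
  Insert 3 (step 5): P = [2, 3] / [4, 7] / [8];  Q = [1, 2] / [3, 4] / [5]
  Insert 9 (step 6): P = [2, 3, 9] / [4, 7] / [8];  Q = [1, 2, 6] / [3, 4] / [5]
  Insert 1 (step 7): P = [1, 3, 9] / [2, 7] / [4] / [8];  Q = [1, 2, 6] / [3, 4] / [5] / [7]
  Insert 5 (step 8): P = [1, 3, 5] / [2, 7, 9] / [4] / [8];  Q = [1, 2, 6] / [3, 4, 8] / [5] / [7]
  Insert 6 (step 9): P = [1, 3, 5, 6] / [2, 7, 9] / [4] / [8];  Q = [1, 2, 6, 9] / [3, 4, 8] / [5] / [7]
Final shape: (4, 3, 1, 1).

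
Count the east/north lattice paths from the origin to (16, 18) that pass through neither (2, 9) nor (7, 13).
Number of paths = 2017694800

Inclusion–exclusion. Total paths: C(34, 16) = 2203961430. Through P₁: C(11, 2)·C(23, 14) = 44945450. Through P₂: C(20, 7)·C(14, 9) = 155195040. Since P₁ is strictly southwest of P₂, a monotone path through both must visit P₁ then P₂; paths through both = C(11, 2)·C(9, 5)·C(14, 9) = 13873860. Avoid both = 2203961430 − 44945450 − 155195040 + 13873860 = 2017694800.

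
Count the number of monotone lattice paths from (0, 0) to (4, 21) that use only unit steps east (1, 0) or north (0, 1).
Number of paths = 12650

A monotone lattice path from (0, 0) to (4, 21) consists of 4 east steps and 21 north steps in some order, so it is determined by which 4 of the 25 steps are east. The count is C(25, 4) = 12650.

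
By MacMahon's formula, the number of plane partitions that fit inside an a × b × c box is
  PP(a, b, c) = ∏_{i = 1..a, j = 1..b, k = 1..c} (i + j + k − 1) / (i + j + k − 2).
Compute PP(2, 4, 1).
PP(2, 4, 1) = 15

Evaluate the triple product over i = 1..2, j = 1..4, k = 1..1. The factors are (2/1) · (3/2) · (4/3) · (5/4) · (3/2) · (4/3) · (5/4) · (6/5). The numerators and denominators telescope so the product is an integer; carrying out the multiplication exactly gives PP(2, 4, 1) = 15.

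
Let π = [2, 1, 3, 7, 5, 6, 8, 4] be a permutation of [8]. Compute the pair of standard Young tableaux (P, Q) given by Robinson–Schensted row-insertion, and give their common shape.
P = [1, 3, 4, 6, 8] / [2, 5] / [7];  Q = [1, 3, 4, 6, 7] / [2, 5] / [8];  common shape = (5, 2, 1)

Row-insert the values π_1, π_2, … into P one at a time, bumping the leftmost entry strictly greater than the inserted value down to the next row. The recording tableau Q records, in position (i, j), the step at which that cell was added to P.
  Insert 2 (step 1): P = [2];  Q = [1]
  Insert 1 (step 2): P = [1] / [2];  Q = [1] / [2]
  Insert 3 (step 3): P = [1, 3] / [2];  Q = [1, 3] / [2]
  Insert 7 (step 4): P = [1, 3, 7] / [2];  Q = [1, 3, 4] / [2]
  Insert 5 (step 5): P = [1, 3, 5] / [2, 7];  Q = [1, 3, 4] / [2, 5]
  Insert 6 (step 6): P = [1, 3, 5, 6] / [2, 7];  Q = [1, 3, 4, 6] / [2, 5]
  Insert 8 (step 7): P = [1, 3, 5, 6, 8] / [2, 7];  Q = [1, 3, 4, 6, 7] / [2, 5]
  Insert 4 (step 8): P = [1, 3, 4, 6, 8] / [2, 5] / [7];  Q = [1, 3, 4, 6, 7] / [2, 5] / [8]
Final shape: (5, 2, 1).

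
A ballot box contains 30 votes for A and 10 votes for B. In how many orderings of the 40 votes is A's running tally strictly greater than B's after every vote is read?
Strict-lead orderings = 423830264

Total orderings of the 40 votes with 30 for A: C(40, 30) = 847660528. By the Bertrand ballot formula (Cycle Lemma / reflection principle), the number of orderings in which A is strictly ahead of B throughout is (p − q)/(p + q) · C(p + q, p) = (30 − 10)/(30 + 10) · 847660528 = 423830264.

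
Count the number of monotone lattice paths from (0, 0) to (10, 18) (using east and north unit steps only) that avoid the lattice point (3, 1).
Number of paths = 11738694

Total paths from (0, 0) to (10, 18): C(28, 10) = 13123110. Paths through (3, 1): (paths (0, 0) → (3, 1)) × (paths (3, 1) → (10, 18)) = C(4, 3) · C(24, 7) = 4 · 346104 = 1384416. Avoidance count = 13123110 − 1384416 = 11738694.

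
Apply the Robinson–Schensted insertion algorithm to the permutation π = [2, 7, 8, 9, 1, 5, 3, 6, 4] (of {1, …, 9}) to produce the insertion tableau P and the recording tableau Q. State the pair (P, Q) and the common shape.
P = [1, 3, 4, 9] / [2, 5, 6] / [7, 8];  Q = [1, 2, 3, 4] / [5, 6, 8] / [7, 9];  common shape = (4, 3, 2)

Row-insert the values π_1, π_2, … into P one at a time, bumping the leftmost entry strictly greater than the inserted value down to the next row. The recording tableau Q records, in position (i, j), the step at which that cell was added to P.
  Insert 2 (step 1): P = [2];  Q = [1]
  Insert 7 (step 2): P = [2, 7];  Q = [1, 2]
  Insert 8 (step 3): P = [2, 7, 8];  Q = [1, 2, 3]
  Insert 9 (step 4): P = [2, 7, 8, 9];  Q = [1, 2, 3, 4]
  Insert 1 (step 5): P = [1, 7, 8, 9] / [2];  Q = [1, 2, 3, 4] / [5]
  Insert 5 (step 6): P = [1, 5, 8, 9] / [2, 7];  Q = [1, 2, 3, 4] / [5, 6]
  Insert 3 (step 7): P = [1, 3, 8, 9] / [2, 5] / [7];  Q = [1, 2, 3, 4] / [5, 6] / [7]
  Insert 6 (step 8): P = [1, 3, 6, 9] / [2, 5, 8] / [7];  Q = [1, 2, 3, 4] / [5, 6, 8] / [7]
  Insert 4 (step 9): P = [1, 3, 4, 9] / [2, 5, 6] / [7, 8];  Q = [1, 2, 3, 4] / [5, 6, 8] / [7, 9]
Final shape: (4, 3, 2).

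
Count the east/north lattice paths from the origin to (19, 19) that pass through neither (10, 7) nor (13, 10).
Number of paths = 25849607630

Inclusion–exclusion. Total paths: C(38, 19) = 35345263800. Through P₁: C(17, 10)·C(21, 9) = 5716350640. Through P₂: C(23, 13)·C(15, 6) = 5726050330. Since P₁ is strictly southwest of P₂, a monotone path through both must visit P₁ then P₂; paths through both = C(17, 10)·C(6, 3)·C(15, 6) = 1946744800. Avoid both = 35345263800 − 5716350640 − 5726050330 + 1946744800 = 25849607630.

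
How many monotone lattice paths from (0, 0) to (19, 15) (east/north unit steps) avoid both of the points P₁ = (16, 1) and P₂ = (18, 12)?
Number of paths = 1509988364

Inclusion–exclusion. Total paths: C(34, 19) = 1855967520. Through P₁: C(17, 16)·C(17, 3) = 11560. Through P₂: C(30, 18)·C(4, 1) = 345972900. Since P₁ is strictly southwest of P₂, a monotone path through both must visit P₁ then P₂; paths through both = C(17, 16)·C(13, 2)·C(4, 1) = 5304. Avoid both = 1855967520 − 11560 − 345972900 + 5304 = 1509988364.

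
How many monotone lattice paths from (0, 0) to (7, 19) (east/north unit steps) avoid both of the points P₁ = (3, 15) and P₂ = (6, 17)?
Number of paths = 322319

Inclusion–exclusion. Total paths: C(26, 7) = 657800. Through P₁: C(18, 3)·C(8, 4) = 57120. Through P₂: C(23, 6)·C(3, 1) = 302841. Since P₁ is strictly southwest of P₂, a monotone path through both must visit P₁ then P₂; paths through both = C(18, 3)·C(5, 3)·C(3, 1) = 24480. Avoid both = 657800 − 57120 − 302841 + 24480 = 322319.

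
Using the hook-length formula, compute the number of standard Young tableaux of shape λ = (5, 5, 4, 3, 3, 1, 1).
# SYT of shape (5, 5, 4, 3, 3, 1, 1) = 1571349780

Hook-length formula: f^λ = n! / Π hook(c), product over all cells c of the Young diagram. For λ = (5, 5, 4, 3, 3, 1, 1), n = 22 boxes. Hook lengths by row (left-to-right, top-to-bottom): [11, 8, 7, 4, 2]; [10, 7, 6, 3, 1]; [8, 5, 4, 1]; [6, 3, 2]; [5, 2, 1]; [2]; [1]. Product of hooks = 715309056000. So f^λ = 22! / 715309056000 = 1124000727777607680000 / 715309056000 = 1571349780.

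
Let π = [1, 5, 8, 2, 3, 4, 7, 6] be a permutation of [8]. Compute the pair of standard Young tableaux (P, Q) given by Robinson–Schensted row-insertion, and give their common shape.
P = [1, 2, 3, 4, 6] / [5, 7] / [8];  Q = [1, 2, 3, 6, 7] / [4, 5] / [8];  common shape = (5, 2, 1)

Row-insert the values π_1, π_2, … into P one at a time, bumping the leftmost entry strictly greater than the inserted value down to the next row. The recording tableau Q records, in position (i, j), the step at which that cell was added to P.
  Insert 1 (step 1): P = [1];  Q = [1]
  Insert 5 (step 2): P = [1, 5];  Q = [1, 2]
  Insert 8 (step 3): P = [1, 5, 8];  Q = [1, 2, 3]
  Insert 2 (step 4): P = [1, 2, 8] / [5];  Q = [1, 2, 3] / [4]
  Insert 3 (step 5): P = [1, 2, 3] / [5, 8];  Q = [1, 2, 3] / [4, 5]
  Insert 4 (step 6): P = [1, 2, 3, 4] / [5, 8];  Q = [1, 2, 3, 6] / [4, 5]
  Insert 7 (step 7): P = [1, 2, 3, 4, 7] / [5, 8];  Q = [1, 2, 3, 6, 7] / [4, 5]
  Insert 6 (step 8): P = [1, 2, 3, 4, 6] / [5, 7] / [8];  Q = [1, 2, 3, 6, 7] / [4, 5] / [8]
Final shape: (5, 2, 1).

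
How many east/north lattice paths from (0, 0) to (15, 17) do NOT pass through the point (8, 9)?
Number of paths = 409287870

Total paths from (0, 0) to (15, 17): C(32, 15) = 565722720. Paths through (8, 9): (paths (0, 0) → (8, 9)) × (paths (8, 9) → (15, 17)) = C(17, 8) · C(15, 7) = 24310 · 6435 = 156434850. Avoidance count = 565722720 − 156434850 = 409287870.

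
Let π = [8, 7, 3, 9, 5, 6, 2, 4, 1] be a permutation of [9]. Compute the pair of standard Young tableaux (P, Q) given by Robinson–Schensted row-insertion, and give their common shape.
P = [1, 4, 6] / [2, 5] / [3, 9] / [7] / [8];  Q = [1, 4, 6] / [2, 5] / [3, 8] / [7] / [9];  common shape = (3, 2, 2, 1, 1)

Row-insert the values π_1, π_2, … into P one at a time, bumping the leftmost entry strictly greater than the inserted value down to the next row. The recording tableau Q records, in position (i, j), the step at which that cell was added to P.
  Insert 8 (step 1): P = [8];  Q = [1]
  Insert 7 (step 2): P = [7] / [8];  Q = [1] / [2]
  Insert 3 (step 3): P = [3] / [7] / [8];  Q = [1] / [2] / [3]
  Insert 9 (step 4): P = [3, 9] / [7] / [8];  Q = [1, 4] / [2] / [3]
  Insert 5 (step 5): P = [3, 5] / [7, 9] / [8];  Q = [1, 4] / [2, 5] / [3]
  Insert 6 (step 6): P = [3, 5, 6] / [7, 9] / [8];  Q = [1, 4, 6] / [2, 5] / [3]
  Insert 2 (step 7): P = [2, 5, 6] / [3, 9] / [7] / [8];  Q = [1, 4, 6] / [2, 5] / [3] / [7]
  Insert 4 (step 8): P = [2, 4, 6] / [3, 5] / [7, 9] / [8];  Q = [1, 4, 6] / [2, 5] / [3, 8] / [7]
  Insert 1 (step 9): P = [1, 4, 6] / [2, 5] / [3, 9] / [7] / [8];  Q = [1, 4, 6] / [2, 5] / [3, 8] / [7] / [9]
Final shape: (3, 2, 2, 1, 1).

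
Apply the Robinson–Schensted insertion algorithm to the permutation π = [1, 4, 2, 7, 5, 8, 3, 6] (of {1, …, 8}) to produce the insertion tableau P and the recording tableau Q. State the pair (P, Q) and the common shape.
P = [1, 2, 3, 6] / [4, 5, 8] / [7];  Q = [1, 2, 4, 6] / [3, 5, 8] / [7];  common shape = (4, 3, 1)

Row-insert the values π_1, π_2, … into P one at a time, bumping the leftmost entry strictly greater than the inserted value down to the next row. The recording tableau Q records, in position (i, j), the step at which that cell was added to P.
  Insert 1 (step 1): P = [1];  Q = [1]
  Insert 4 (step 2): P = [1, 4];  Q = [1, 2]
  Insert 2 (step 3): P = [1, 2] / [4];  Q = [1, 2] / [3]
  Insert 7 (step 4): P = [1, 2, 7] / [4];  Q = [1, 2, 4] / [3]
  Insert 5 (step 5): P = [1, 2, 5] / [4, 7];  Q = [1, 2, 4] / [3, 5]
  Insert 8 (step 6): P = [1, 2, 5, 8] / [4, 7];  Q = [1, 2, 4, 6] / [3, 5]
  Insert 3 (step 7): P = [1, 2, 3, 8] / [4, 5] / [7];  Q = [1, 2, 4, 6] / [3, 5] / [7]
  Insert 6 (step 8): P = [1, 2, 3, 6] / [4, 5, 8] / [7];  Q = [1, 2, 4, 6] / [3, 5, 8] / [7]
Final shape: (4, 3, 1).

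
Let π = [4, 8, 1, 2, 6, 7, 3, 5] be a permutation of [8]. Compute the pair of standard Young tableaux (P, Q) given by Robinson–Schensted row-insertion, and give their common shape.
P = [1, 2, 3, 5] / [4, 6, 7] / [8];  Q = [1, 2, 5, 6] / [3, 4, 8] / [7];  common shape = (4, 3, 1)

Row-insert the values π_1, π_2, … into P one at a time, bumping the leftmost entry strictly greater than the inserted value down to the next row. The recording tableau Q records, in position (i, j), the step at which that cell was added to P.
  Insert 4 (step 1): P = [4];  Q = [1]
  Insert 8 (step 2): P = [4, 8];  Q = [1, 2]
  Insert 1 (step 3): P = [1, 8] / [4];  Q = [1, 2] / [3]
  Insert 2 (step 4): P = [1, 2] / [4, 8];  Q = [1, 2] / [3, 4]
  Insert 6 (step 5): P = [1, 2, 6] / [4, 8];  Q = [1, 2, 5] / [3, 4]
  Insert 7 (step 6): P = [1, 2, 6, 7] / [4, 8];  Q = [1, 2, 5, 6] / [3, 4]
  Insert 3 (step 7): P = [1, 2, 3, 7] / [4, 6] / [8];  Q = [1, 2, 5, 6] / [3, 4] / [7]
  Insert 5 (step 8): P = [1, 2, 3, 5] / [4, 6, 7] / [8];  Q = [1, 2, 5, 6] / [3, 4, 8] / [7]
Final shape: (4, 3, 1).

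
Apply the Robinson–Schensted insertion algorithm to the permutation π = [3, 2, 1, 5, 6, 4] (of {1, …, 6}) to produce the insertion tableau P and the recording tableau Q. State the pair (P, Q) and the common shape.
P = [1, 4, 6] / [2, 5] / [3];  Q = [1, 4, 5] / [2, 6] / [3];  common shape = (3, 2, 1)

Row-insert the values π_1, π_2, … into P one at a time, bumping the leftmost entry strictly greater than the inserted value down to the next row. The recording tableau Q records, in position (i, j), the step at which that cell was added to P.
  Insert 3 (step 1): P = [3];  Q = [1]
  Insert 2 (step 2): P = [2] / [3];  Q = [1] / [2]
  Insert 1 (step 3): P = [1] / [2] / [3];  Q = [1] / [2] / [3]
  Insert 5 (step 4): P = [1, 5] / [2] / [3];  Q = [1, 4] / [2] / [3]
  Insert 6 (step 5): P = [1, 5, 6] / [2] / [3];  Q = [1, 4, 5] / [2] / [3]
  Insert 4 (step 6): P = [1, 4, 6] / [2, 5] / [3];  Q = [1, 4, 5] / [2, 6] / [3]
Final shape: (3, 2, 1).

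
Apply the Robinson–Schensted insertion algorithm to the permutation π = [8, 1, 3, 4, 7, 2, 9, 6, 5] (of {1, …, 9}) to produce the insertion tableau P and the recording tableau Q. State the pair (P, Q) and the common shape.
P = [1, 2, 4, 5, 9] / [3, 6] / [7] / [8];  Q = [1, 3, 4, 5, 7] / [2, 8] / [6] / [9];  common shape = (5, 2, 1, 1)

Row-insert the values π_1, π_2, … into P one at a time, bumping the leftmost entry strictly greater than the inserted value down to the next row. The recording tableau Q records, in position (i, j), the step at which that cell was added to P.
  Insert 8 (step 1): P = [8];  Q = [1]
  Insert 1 (step 2): P = [1] / [8];  Q = [1] / [2]
  Insert 3 (step 3): P = [1, 3] / [8];  Q = [1, 3] / [2]
  Insert 4 (step 4): P = [1, 3, 4] / [8];  Q = [1, 3, 4] / [2]
  Insert 7 (step 5): P = [1, 3, 4, 7] / [8];  Q = [1, 3, 4, 5] / [2]
  Insert 2 (step 6): P = [1, 2, 4, 7] / [3] / [8];  Q = [1, 3, 4, 5] / [2] / [6]
  Insert 9 (step 7): P = [1, 2, 4, 7, 9] / [3] / [8];  Q = [1, 3, 4, 5, 7] / [2] / [6]
  Insert 6 (step 8): P = [1, 2, 4, 6, 9] / [3, 7] / [8];  Q = [1, 3, 4, 5, 7] / [2, 8] / [6]
  Insert 5 (step 9): P = [1, 2, 4, 5, 9] / [3, 6] / [7] / [8];  Q = [1, 3, 4, 5, 7] / [2, 8] / [6] / [9]
Final shape: (5, 2, 1, 1).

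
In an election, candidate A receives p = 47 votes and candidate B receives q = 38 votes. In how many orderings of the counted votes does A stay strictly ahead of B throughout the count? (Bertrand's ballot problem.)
Strict-lead orderings = 220515164748438200943120

Total orderings of the 85 votes with 47 for A: C(85, 47) = 2082643222624138564462800. By the Bertrand ballot formula (Cycle Lemma / reflection principle), the number of orderings in which A is strictly ahead of B throughout is (p − q)/(p + q) · C(p + q, p) = (47 − 38)/(47 + 38) · 2082643222624138564462800 = 220515164748438200943120.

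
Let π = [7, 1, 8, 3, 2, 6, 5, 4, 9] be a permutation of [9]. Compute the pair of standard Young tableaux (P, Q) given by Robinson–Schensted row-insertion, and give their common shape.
P = [1, 2, 4, 9] / [3, 5] / [6, 8] / [7];  Q = [1, 3, 6, 9] / [2, 4] / [5, 7] / [8];  common shape = (4, 2, 2, 1)

Row-insert the values π_1, π_2, … into P one at a time, bumping the leftmost entry strictly greater than the inserted value down to the next row. The recording tableau Q records, in position (i, j), the step at which that cell was added to P.
  Insert 7 (step 1): P = [7];  Q = [1]
  Insert 1 (step 2): P = [1] / [7];  Q = [1] / [2]
  Insert 8 (step 3): P = [1, 8] / [7];  Q = [1, 3] / [2]
  Insert 3 (step 4): P = [1, 3] / [7, 8];  Q = [1, 3] / [2, 4]
  Insert 2 (step 5): P = [1, 2] / [3, 8] / [7];  Q = [1, 3] / [2, 4] / [5]
  Insert 6 (step 6): P = [1, 2, 6] / [3, 8] / [7];  Q = [1, 3, 6] / [2, 4] / [5]
  Insert 5 (step 7): P = [1, 2, 5] / [3, 6] / [7, 8];  Q = [1, 3, 6] / [2, 4] / [5, 7]
  Insert 4 (step 8): P = [1, 2, 4] / [3, 5] / [6, 8] / [7];  Q = [1, 3, 6] / [2, 4] / [5, 7] / [8]
  Insert 9 (step 9): P = [1, 2, 4, 9] / [3, 5] / [6, 8] / [7];  Q = [1, 3, 6, 9] / [2, 4] / [5, 7] / [8]
Final shape: (4, 2, 2, 1).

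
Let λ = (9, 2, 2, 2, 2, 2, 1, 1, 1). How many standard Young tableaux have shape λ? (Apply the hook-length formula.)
# SYT of shape (9, 2, 2, 2, 2, 2, 1, 1, 1) = 92695680

Hook-length formula: f^λ = n! / Π hook(c), product over all cells c of the Young diagram. For λ = (9, 2, 2, 2, 2, 2, 1, 1, 1), n = 22 boxes. Hook lengths by row (left-to-right, top-to-bottom): [17, 13, 7, 6, 5, 4, 3, 2, 1]; [9, 5]; [8, 4]; [7, 3]; [6, 2]; [5, 1]; [3]; [2]; [1]. Product of hooks = 12125707776000. So f^λ = 22! / 12125707776000 = 1124000727777607680000 / 12125707776000 = 92695680.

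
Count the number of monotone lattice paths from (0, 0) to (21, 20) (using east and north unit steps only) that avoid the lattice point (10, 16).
Number of paths = 261878418945

Total paths from (0, 0) to (21, 20): C(41, 21) = 269128937220. Paths through (10, 16): (paths (0, 0) → (10, 16)) × (paths (10, 16) → (21, 20)) = C(26, 10) · C(15, 11) = 5311735 · 1365 = 7250518275. Avoidance count = 269128937220 − 7250518275 = 261878418945.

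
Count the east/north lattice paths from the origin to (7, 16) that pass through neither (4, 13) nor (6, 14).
Number of paths = 102697

Inclusion–exclusion. Total paths: C(23, 7) = 245157. Through P₁: C(17, 4)·C(6, 3) = 47600. Through P₂: C(20, 6)·C(3, 1) = 116280. Since P₁ is strictly southwest of P₂, a monotone path through both must visit P₁ then P₂; paths through both = C(17, 4)·C(3, 2)·C(3, 1) = 21420. Avoid both = 245157 − 47600 − 116280 + 21420 = 102697.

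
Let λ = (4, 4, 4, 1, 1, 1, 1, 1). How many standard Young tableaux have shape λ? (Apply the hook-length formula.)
# SYT of shape (4, 4, 4, 1, 1, 1, 1, 1) = 346528

Hook-length formula: f^λ = n! / Π hook(c), product over all cells c of the Young diagram. For λ = (4, 4, 4, 1, 1, 1, 1, 1), n = 17 boxes. Hook lengths by row (left-to-right, top-to-bottom): [11, 5, 4, 3]; [10, 4, 3, 2]; [9, 3, 2, 1]; [5]; [4]; [3]; [2]; [1]. Product of hooks = 1026432000. So f^λ = 17! / 1026432000 = 355687428096000 / 1026432000 = 346528.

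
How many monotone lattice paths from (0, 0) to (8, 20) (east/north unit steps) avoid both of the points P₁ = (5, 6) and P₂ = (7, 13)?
Number of paths = 2306841

Inclusion–exclusion. Total paths: C(28, 8) = 3108105. Through P₁: C(11, 5)·C(17, 3) = 314160. Through P₂: C(20, 7)·C(8, 1) = 620160. Since P₁ is strictly southwest of P₂, a monotone path through both must visit P₁ then P₂; paths through both = C(11, 5)·C(9, 2)·C(8, 1) = 133056. Avoid both = 3108105 − 314160 − 620160 + 133056 = 2306841.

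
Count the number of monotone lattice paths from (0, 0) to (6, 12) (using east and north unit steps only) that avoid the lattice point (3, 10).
Number of paths = 15704

Total paths from (0, 0) to (6, 12): C(18, 6) = 18564. Paths through (3, 10): (paths (0, 0) → (3, 10)) × (paths (3, 10) → (6, 12)) = C(13, 3) · C(5, 3) = 286 · 10 = 2860. Avoidance count = 18564 − 2860 = 15704.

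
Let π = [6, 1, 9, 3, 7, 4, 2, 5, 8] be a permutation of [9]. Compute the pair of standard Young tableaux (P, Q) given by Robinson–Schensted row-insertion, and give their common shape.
P = [1, 2, 4, 5, 8] / [3, 7] / [6] / [9];  Q = [1, 3, 5, 8, 9] / [2, 4] / [6] / [7];  common shape = (5, 2, 1, 1)

Row-insert the values π_1, π_2, … into P one at a time, bumping the leftmost entry strictly greater than the inserted value down to the next row. The recording tableau Q records, in position (i, j), the step at which that cell was added to P.
  Insert 6 (step 1): P = [6];  Q = [1]
  Insert 1 (step 2): P = [1] / [6];  Q = [1] / [2]
  Insert 9 (step 3): P = [1, 9] / [6];  Q = [1, 3] / [2]
  Insert 3 (step 4): P = [1, 3] / [6, 9];  Q = [1, 3] / [2, 4]
  Insert 7 (step 5): P = [1, 3, 7] / [6, 9];  Q = [1, 3, 5] / [2, 4]
  Insert 4 (step 6): P = [1, 3, 4] / [6, 7] / [9];  Q = [1, 3, 5] / [2, 4] / [6]
  Insert 2 (step 7): P = [1, 2, 4] / [3, 7] / [6] / [9];  Q = [1, 3, 5] / [2, 4] / [6] / [7]
  Insert 5 (step 8): P = [1, 2, 4, 5] / [3, 7] / [6] / [9];  Q = [1, 3, 5, 8] / [2, 4] / [6] / [7]
  Insert 8 (step 9): P = [1, 2, 4, 5, 8] / [3, 7] / [6] / [9];  Q = [1, 3, 5, 8, 9] / [2, 4] / [6] / [7]
Final shape: (5, 2, 1, 1).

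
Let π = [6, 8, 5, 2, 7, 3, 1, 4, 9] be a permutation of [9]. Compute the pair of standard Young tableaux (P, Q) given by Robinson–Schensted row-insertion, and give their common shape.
P = [1, 3, 4, 9] / [2, 7] / [5, 8] / [6];  Q = [1, 2, 8, 9] / [3, 5] / [4, 6] / [7];  common shape = (4, 2, 2, 1)

Row-insert the values π_1, π_2, … into P one at a time, bumping the leftmost entry strictly greater than the inserted value down to the next row. The recording tableau Q records, in position (i, j), the step at which that cell was added to P.
  Insert 6 (step 1): P = [6];  Q = [1]
  Insert 8 (step 2): P = [6, 8];  Q = [1, 2]
  Insert 5 (step 3): P = [5, 8] / [6];  Q = [1, 2] / [3]
  Insert 2 (step 4): P = [2, 8] / [5] / [6];  Q = [1, 2] / [3] / [4]
  Insert 7 (step 5): P = [2, 7] / [5, 8] / [6];  Q = [1, 2] / [3, 5] / [4]
  Insert 3 (step 6): P = [2, 3] / [5, 7] / [6, 8];  Q = [1, 2] / [3, 5] / [4, 6]
  Insert 1 (step 7): P = [1, 3] / [2, 7] / [5, 8] / [6];  Q = [1, 2] / [3, 5] / [4, 6] / [7]
  Insert 4 (step 8): P = [1, 3, 4] / [2, 7] / [5, 8] / [6];  Q = [1, 2, 8] / [3, 5] / [4, 6] / [7]
  Insert 9 (step 9): P = [1, 3, 4, 9] / [2, 7] / [5, 8] / [6];  Q = [1, 2, 8, 9] / [3, 5] / [4, 6] / [7]
Final shape: (4, 2, 2, 1).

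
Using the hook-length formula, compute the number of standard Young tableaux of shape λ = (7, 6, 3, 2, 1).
# SYT of shape (7, 6, 3, 2, 1) = 34398208

Hook-length formula: f^λ = n! / Π hook(c), product over all cells c of the Young diagram. For λ = (7, 6, 3, 2, 1), n = 19 boxes. Hook lengths by row (left-to-right, top-to-bottom): [11, 9, 7, 5, 4, 3, 1]; [9, 7, 5, 3, 2, 1]; [5, 3, 1]; [3, 1]; [1]. Product of hooks = 3536379000. So f^λ = 19! / 3536379000 = 121645100408832000 / 3536379000 = 34398208.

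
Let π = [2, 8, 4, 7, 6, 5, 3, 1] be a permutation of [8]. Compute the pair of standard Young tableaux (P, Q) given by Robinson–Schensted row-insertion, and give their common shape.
P = [1, 3, 5] / [2] / [4] / [6] / [7] / [8];  Q = [1, 2, 4] / [3] / [5] / [6] / [7] / [8];  common shape = (3, 1, 1, 1, 1, 1)

Row-insert the values π_1, π_2, … into P one at a time, bumping the leftmost entry strictly greater than the inserted value down to the next row. The recording tableau Q records, in position (i, j), the step at which that cell was added to P.
  Insert 2 (step 1): P = [2];  Q = [1]
  Insert 8 (step 2): P = [2, 8];  Q = [1, 2]
  Insert 4 (step 3): P = [2, 4] / [8];  Q = [1, 2] / [3]
  Insert 7 (step 4): P = [2, 4, 7] / [8];  Q = [1, 2, 4] / [3]
  Insert 6 (step 5): P = [2, 4, 6] / [7] / [8];  Q = [1, 2, 4] / [3] / [5]
  Insert 5 (step 6): P = [2, 4, 5] / [6] / [7] / [8];  Q = [1, 2, 4] / [3] / [5] / [6]
  Insert 3 (step 7): P = [2, 3, 5] / [4] / [6] / [7] / [8];  Q = [1, 2, 4] / [3] / [5] / [6] / [7]
  Insert 1 (step 8): P = [1, 3, 5] / [2] / [4] / [6] / [7] / [8];  Q = [1, 2, 4] / [3] / [5] / [6] / [7] / [8]
Final shape: (3, 1, 1, 1, 1, 1).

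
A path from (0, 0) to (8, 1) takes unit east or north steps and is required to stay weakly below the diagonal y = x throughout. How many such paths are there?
Number of paths = 8

By the reflection principle (André's argument), the number of monotone paths to (8, 1) with n ≤ m that never go above y = x is C(9, 8) − C(9, 9) = 9 − 1 = 8.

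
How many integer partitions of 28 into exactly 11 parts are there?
p(28, 11 parts) = 278

Partitions of n into exactly k parts are in bijection with partitions of n − k into at most k parts (subtract 1 from each part). So p(28, exactly 11) = p(17, parts ≤ 11). Computing via the recurrence p(m, j) = p(m, j−1) + p(m−j, j) gives 278.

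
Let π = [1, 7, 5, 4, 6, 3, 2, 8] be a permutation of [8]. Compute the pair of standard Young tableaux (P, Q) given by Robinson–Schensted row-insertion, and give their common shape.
P = [1, 2, 6, 8] / [3] / [4] / [5] / [7];  Q = [1, 2, 5, 8] / [3] / [4] / [6] / [7];  common shape = (4, 1, 1, 1, 1)

Row-insert the values π_1, π_2, … into P one at a time, bumping the leftmost entry strictly greater than the inserted value down to the next row. The recording tableau Q records, in position (i, j), the step at which that cell was added to P.
  Insert 1 (step 1): P = [1];  Q = [1]
  Insert 7 (step 2): P = [1, 7];  Q = [1, 2]
  Insert 5 (step 3): P = [1, 5] / [7];  Q = [1, 2] / [3]
  Insert 4 (step 4): P = [1, 4] / [5] / [7];  Q = [1, 2] / [3] / [4]
  Insert 6 (step 5): P = [1, 4, 6] / [5] / [7];  Q = [1, 2, 5] / [3] / [4]
  Insert 3 (step 6): P = [1, 3, 6] / [4] / [5] / [7];  Q = [1, 2, 5] / [3] / [4] / [6]
  Insert 2 (step 7): P = [1, 2, 6] / [3] / [4] / [5] / [7];  Q = [1, 2, 5] / [3] / [4] / [6] / [7]
  Insert 8 (step 8): P = [1, 2, 6, 8] / [3] / [4] / [5] / [7];  Q = [1, 2, 5, 8] / [3] / [4] / [6] / [7]
Final shape: (4, 1, 1, 1, 1).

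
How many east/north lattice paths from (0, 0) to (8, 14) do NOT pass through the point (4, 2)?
Number of paths = 292470

Total paths from (0, 0) to (8, 14): C(22, 8) = 319770. Paths through (4, 2): (paths (0, 0) → (4, 2)) × (paths (4, 2) → (8, 14)) = C(6, 4) · C(16, 4) = 15 · 1820 = 27300. Avoidance count = 319770 − 27300 = 292470.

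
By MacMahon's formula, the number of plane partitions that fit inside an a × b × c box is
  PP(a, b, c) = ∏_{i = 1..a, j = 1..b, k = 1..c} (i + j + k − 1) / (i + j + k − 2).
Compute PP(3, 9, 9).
PP(3, 9, 9) = 1371597504992

Evaluate the triple product over i = 1..3, j = 1..9, k = 1..9. The factors are (2/1) · (3/2) · (4/3) · (5/4) · (6/5) · (7/6) · (8/7) · (9/8) · … (243 factors total). The numerators and denominators telescope so the product is an integer; carrying out the multiplication exactly gives PP(3, 9, 9) = 1371597504992.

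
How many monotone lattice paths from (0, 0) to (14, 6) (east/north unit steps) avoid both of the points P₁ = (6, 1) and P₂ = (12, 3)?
Number of paths = 27161

Inclusion–exclusion. Total paths: C(20, 14) = 38760. Through P₁: C(7, 6)·C(13, 8) = 9009. Through P₂: C(15, 12)·C(5, 2) = 4550. Since P₁ is strictly southwest of P₂, a monotone path through both must visit P₁ then P₂; paths through both = C(7, 6)·C(8, 6)·C(5, 2) = 1960. Avoid both = 38760 − 9009 − 4550 + 1960 = 27161.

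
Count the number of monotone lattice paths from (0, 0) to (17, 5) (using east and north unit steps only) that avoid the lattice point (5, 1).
Number of paths = 15414

Total paths from (0, 0) to (17, 5): C(22, 17) = 26334. Paths through (5, 1): (paths (0, 0) → (5, 1)) × (paths (5, 1) → (17, 5)) = C(6, 5) · C(16, 12) = 6 · 1820 = 10920. Avoidance count = 26334 − 10920 = 15414.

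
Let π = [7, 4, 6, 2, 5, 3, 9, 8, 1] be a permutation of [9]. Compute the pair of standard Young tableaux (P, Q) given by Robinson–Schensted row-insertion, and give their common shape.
P = [1, 3, 8] / [2, 5, 9] / [4] / [6] / [7];  Q = [1, 3, 7] / [2, 5, 8] / [4] / [6] / [9];  common shape = (3, 3, 1, 1, 1)

Row-insert the values π_1, π_2, … into P one at a time, bumping the leftmost entry strictly greater than the inserted value down to the next row. The recording tableau Q records, in position (i, j), the step at which that cell was added to P.
  Insert 7 (step 1): P = [7];  Q = [1]
  Insert 4 (step 2): P = [4] / [7];  Q = [1] / [2]
  Insert 6 (step 3): P = [4, 6] / [7];  Q = [1, 3] / [2]
  Insert 2 (step 4): P = [2, 6] / [4] / [7];  Q = [1, 3] / [2] / [4]
  Insert 5 (step 5): P = [2, 5] / [4, 6] / [7];  Q = [1, 3] / [2, 5] / [4]
  Insert 3 (step 6): P = [2, 3] / [4, 5] / [6] / [7];  Q = [1, 3] / [2, 5] / [4] / [6]
  Insert 9 (step 7): P = [2, 3, 9] / [4, 5] / [6] / [7];  Q = [1, 3, 7] / [2, 5] / [4] / [6]
  Insert 8 (step 8): P = [2, 3, 8] / [4, 5, 9] / [6] / [7];  Q = [1, 3, 7] / [2, 5, 8] / [4] / [6]
  Insert 1 (step 9): P = [1, 3, 8] / [2, 5, 9] / [4] / [6] / [7];  Q = [1, 3, 7] / [2, 5, 8] / [4] / [6] / [9]
Final shape: (3, 3, 1, 1, 1).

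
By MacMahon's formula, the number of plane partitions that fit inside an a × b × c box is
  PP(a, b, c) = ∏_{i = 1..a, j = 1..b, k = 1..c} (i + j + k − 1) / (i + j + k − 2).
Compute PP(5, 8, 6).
PP(5, 8, 6) = 7997986868872

Evaluate the triple product over i = 1..5, j = 1..8, k = 1..6. The factors are (2/1) · (3/2) · (4/3) · (5/4) · (6/5) · (7/6) · (3/2) · (4/3) · … (240 factors total). The numerators and denominators telescope so the product is an integer; carrying out the multiplication exactly gives PP(5, 8, 6) = 7997986868872.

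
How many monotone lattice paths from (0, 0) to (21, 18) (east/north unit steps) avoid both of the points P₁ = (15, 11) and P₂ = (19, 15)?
Number of paths = 35949690230

Inclusion–exclusion. Total paths: C(39, 21) = 62359143990. Through P₁: C(26, 15)·C(13, 6) = 13258090560. Through P₂: C(34, 19)·C(5, 2) = 18559675200. Since P₁ is strictly southwest of P₂, a monotone path through both must visit P₁ then P₂; paths through both = C(26, 15)·C(8, 4)·C(5, 2) = 5408312000. Avoid both = 62359143990 − 13258090560 − 18559675200 + 5408312000 = 35949690230.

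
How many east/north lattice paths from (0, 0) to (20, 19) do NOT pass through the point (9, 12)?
Number of paths = 59569236090

Total paths from (0, 0) to (20, 19): C(39, 20) = 68923264410. Paths through (9, 12): (paths (0, 0) → (9, 12)) × (paths (9, 12) → (20, 19)) = C(21, 9) · C(18, 11) = 293930 · 31824 = 9354028320. Avoidance count = 68923264410 − 9354028320 = 59569236090.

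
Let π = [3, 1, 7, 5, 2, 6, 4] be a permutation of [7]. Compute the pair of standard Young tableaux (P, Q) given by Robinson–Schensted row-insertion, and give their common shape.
P = [1, 2, 4] / [3, 5, 6] / [7];  Q = [1, 3, 6] / [2, 4, 7] / [5];  common shape = (3, 3, 1)

Row-insert the values π_1, π_2, … into P one at a time, bumping the leftmost entry strictly greater than the inserted value down to the next row. The recording tableau Q records, in position (i, j), the step at which that cell was added to P.
  Insert 3 (step 1): P = [3];  Q = [1]
  Insert 1 (step 2): P = [1] / [3];  Q = [1] / [2]
  Insert 7 (step 3): P = [1, 7] / [3];  Q = [1, 3] / [2]
  Insert 5 (step 4): P = [1, 5] / [3, 7];  Q = [1, 3] / [2, 4]
  Insert 2 (step 5): P = [1, 2] / [3, 5] / [7];  Q = [1, 3] / [2, 4] / [5]
  Insert 6 (step 6): P = [1, 2, 6] / [3, 5] / [7];  Q = [1, 3, 6] / [2, 4] / [5]
  Insert 4 (step 7): P = [1, 2, 4] / [3, 5, 6] / [7];  Q = [1, 3, 6] / [2, 4, 7] / [5]
Final shape: (3, 3, 1).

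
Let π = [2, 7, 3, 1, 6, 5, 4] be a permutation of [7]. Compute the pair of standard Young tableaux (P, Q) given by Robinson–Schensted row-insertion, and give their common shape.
P = [1, 3, 4] / [2, 5] / [6] / [7];  Q = [1, 2, 5] / [3, 6] / [4] / [7];  common shape = (3, 2, 1, 1)

Row-insert the values π_1, π_2, … into P one at a time, bumping the leftmost entry strictly greater than the inserted value down to the next row. The recording tableau Q records, in position (i, j), the step at which that cell was added to P.
  Insert 2 (step 1): P = [2];  Q = [1]
  Insert 7 (step 2): P = [2, 7];  Q = [1, 2]
  Insert 3 (step 3): P = [2, 3] / [7];  Q = [1, 2] / [3]
  Insert 1 (step 4): P = [1, 3] / [2] / [7];  Q = [1, 2] / [3] / [4]
  Insert 6 (step 5): P = [1, 3, 6] / [2] / [7];  Q = [1, 2, 5] / [3] / [4]
  Insert 5 (step 6): P = [1, 3, 5] / [2, 6] / [7];  Q = [1, 2, 5] / [3, 6] / [4]
  Insert 4 (step 7): P = [1, 3, 4] / [2, 5] / [6] / [7];  Q = [1, 2, 5] / [3, 6] / [4] / [7]
Final shape: (3, 2, 1, 1).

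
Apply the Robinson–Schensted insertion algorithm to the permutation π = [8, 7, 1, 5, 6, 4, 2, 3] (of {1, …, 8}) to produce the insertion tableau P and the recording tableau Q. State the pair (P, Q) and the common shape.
P = [1, 2, 3] / [4, 6] / [5] / [7] / [8];  Q = [1, 4, 5] / [2, 8] / [3] / [6] / [7];  common shape = (3, 2, 1, 1, 1)

Row-insert the values π_1, π_2, … into P one at a time, bumping the leftmost entry strictly greater than the inserted value down to the next row. The recording tableau Q records, in position (i, j), the step at which that cell was added to P.
  Insert 8 (step 1): P = [8];  Q = [1]
  Insert 7 (step 2): P = [7] / [8];  Q = [1] / [2]
  Insert 1 (step 3): P = [1] / [7] / [8];  Q = [1] / [2] / [3]
  Insert 5 (step 4): P = [1, 5] / [7] / [8];  Q = [1, 4] / [2] / [3]
  Insert 6 (step 5): P = [1, 5, 6] / [7] / [8];  Q = [1, 4, 5] / [2] / [3]
  Insert 4 (step 6): P = [1, 4, 6] / [5] / [7] / [8];  Q = [1, 4, 5] / [2] / [3] / [6]
  Insert 2 (step 7): P = [1, 2, 6] / [4] / [5] / [7] / [8];  Q = [1, 4, 5] / [2] / [3] / [6] / [7]
  Insert 3 (step 8): P = [1, 2, 3] / [4, 6] / [5] / [7] / [8];  Q = [1, 4, 5] / [2, 8] / [3] / [6] / [7]
Final shape: (3, 2, 1, 1, 1).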